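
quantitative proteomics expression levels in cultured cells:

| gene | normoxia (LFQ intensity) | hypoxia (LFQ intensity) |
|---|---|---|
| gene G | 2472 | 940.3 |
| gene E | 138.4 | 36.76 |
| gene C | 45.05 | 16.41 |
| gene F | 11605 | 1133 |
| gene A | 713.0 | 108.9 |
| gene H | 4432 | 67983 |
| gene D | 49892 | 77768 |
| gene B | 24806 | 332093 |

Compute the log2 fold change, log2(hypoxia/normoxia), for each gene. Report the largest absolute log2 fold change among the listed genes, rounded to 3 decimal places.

3.939

log2(940.3/2472) = -1.394  (gene G)
log2(36.76/138.4) = -1.913  (gene E)
log2(16.41/45.05) = -1.457  (gene C)
log2(1133/11605) = -3.357  (gene F)
log2(108.9/713.0) = -2.711  (gene A)
log2(67983/4432) = 3.939  (gene H)
log2(77768/49892) = 0.640  (gene D)
log2(332093/24806) = 3.743  (gene B)
The largest magnitude belongs to gene H.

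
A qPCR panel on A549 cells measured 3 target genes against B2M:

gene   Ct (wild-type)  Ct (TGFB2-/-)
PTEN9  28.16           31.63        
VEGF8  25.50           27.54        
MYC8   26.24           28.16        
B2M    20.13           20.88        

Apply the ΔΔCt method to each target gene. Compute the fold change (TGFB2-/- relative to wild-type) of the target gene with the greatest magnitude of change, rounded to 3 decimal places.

0.152

PTEN9: ΔΔCt = (31.63−20.88) − (28.16−20.13) = 10.75 − 8.03 = 2.72; fold change = 2^-2.72 = 0.152
VEGF8: ΔΔCt = (27.54−20.88) − (25.50−20.13) = 6.66 − 5.37 = 1.29; fold change = 2^-1.29 = 0.409
MYC8: ΔΔCt = (28.16−20.88) − (26.24−20.13) = 7.28 − 6.11 = 1.17; fold change = 2^-1.17 = 0.444
PTEN9 has the largest |ΔΔCt| = 2.72.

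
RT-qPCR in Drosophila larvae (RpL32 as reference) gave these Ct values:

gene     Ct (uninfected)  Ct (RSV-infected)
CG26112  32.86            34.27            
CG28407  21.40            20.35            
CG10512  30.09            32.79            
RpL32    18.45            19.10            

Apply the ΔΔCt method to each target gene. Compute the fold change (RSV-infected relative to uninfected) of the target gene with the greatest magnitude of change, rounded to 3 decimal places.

0.241

CG26112: ΔΔCt = (34.27−19.10) − (32.86−18.45) = 15.17 − 14.41 = 0.76; fold change = 2^-0.76 = 0.590
CG28407: ΔΔCt = (20.35−19.10) − (21.40−18.45) = 1.25 − 2.95 = -1.70; fold change = 2^1.70 = 3.249
CG10512: ΔΔCt = (32.79−19.10) − (30.09−18.45) = 13.69 − 11.64 = 2.05; fold change = 2^-2.05 = 0.241
CG10512 has the largest |ΔΔCt| = 2.05.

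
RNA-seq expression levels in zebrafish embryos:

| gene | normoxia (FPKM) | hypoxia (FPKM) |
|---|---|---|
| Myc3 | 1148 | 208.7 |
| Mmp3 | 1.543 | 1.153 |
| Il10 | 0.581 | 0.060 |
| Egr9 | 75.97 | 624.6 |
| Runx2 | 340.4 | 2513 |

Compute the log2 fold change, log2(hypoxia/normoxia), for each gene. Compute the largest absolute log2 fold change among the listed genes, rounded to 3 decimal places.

3.276

log2(208.7/1148) = -2.460  (Myc3)
log2(1.153/1.543) = -0.420  (Mmp3)
log2(0.060/0.581) = -3.276  (Il10)
log2(624.6/75.97) = 3.039  (Egr9)
log2(2513/340.4) = 2.884  (Runx2)
The largest magnitude belongs to Il10.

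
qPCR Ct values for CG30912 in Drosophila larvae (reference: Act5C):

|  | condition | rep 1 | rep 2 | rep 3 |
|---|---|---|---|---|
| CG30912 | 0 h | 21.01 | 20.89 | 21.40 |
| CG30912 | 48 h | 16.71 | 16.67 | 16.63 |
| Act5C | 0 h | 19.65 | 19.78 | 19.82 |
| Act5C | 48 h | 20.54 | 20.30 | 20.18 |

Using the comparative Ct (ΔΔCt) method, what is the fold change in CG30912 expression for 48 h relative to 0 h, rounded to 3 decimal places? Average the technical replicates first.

32.447

Mean Ct: CG30912 0 h 21.100; CG30912 48 h 16.670; Act5C 0 h 19.750; Act5C 48 h 20.340
ΔCt(0 h) = 21.100 − 19.750 = 1.350
ΔCt(48 h) = 16.670 − 20.340 = -3.670
ΔΔCt = -3.670 − 1.350 = -5.020
Fold change = 2^(−(-5.020)) = 2^5.020 = 32.4467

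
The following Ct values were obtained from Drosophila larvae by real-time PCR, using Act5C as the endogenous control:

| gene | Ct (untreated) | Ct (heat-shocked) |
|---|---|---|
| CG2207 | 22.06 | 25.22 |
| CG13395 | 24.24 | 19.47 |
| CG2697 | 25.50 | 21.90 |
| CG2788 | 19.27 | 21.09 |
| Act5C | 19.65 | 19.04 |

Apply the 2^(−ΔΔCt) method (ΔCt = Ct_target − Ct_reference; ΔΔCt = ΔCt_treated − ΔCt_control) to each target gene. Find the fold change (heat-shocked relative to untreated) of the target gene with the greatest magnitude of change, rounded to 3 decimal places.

CG2207: ΔΔCt = (25.22−19.04) − (22.06−19.65) = 6.18 − 2.41 = 3.77; fold change = 2^-3.77 = 0.073
CG13395: ΔΔCt = (19.47−19.04) − (24.24−19.65) = 0.43 − 4.59 = -4.16; fold change = 2^4.16 = 17.877
CG2697: ΔΔCt = (21.90−19.04) − (25.50−19.65) = 2.86 − 5.85 = -2.99; fold change = 2^2.99 = 7.945
CG2788: ΔΔCt = (21.09−19.04) − (19.27−19.65) = 2.05 − (-0.38) = 2.43; fold change = 2^-2.43 = 0.186
CG13395 has the largest |ΔΔCt| = 4.16.

17.877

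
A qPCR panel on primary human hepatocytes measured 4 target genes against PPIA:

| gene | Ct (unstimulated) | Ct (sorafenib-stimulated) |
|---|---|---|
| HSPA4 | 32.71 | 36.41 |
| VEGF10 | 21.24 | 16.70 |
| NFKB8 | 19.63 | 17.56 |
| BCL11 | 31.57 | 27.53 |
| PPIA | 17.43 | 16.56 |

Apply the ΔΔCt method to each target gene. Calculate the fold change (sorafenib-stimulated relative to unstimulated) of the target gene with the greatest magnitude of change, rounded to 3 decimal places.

HSPA4: ΔΔCt = (36.41−16.56) − (32.71−17.43) = 19.85 − 15.28 = 4.57; fold change = 2^-4.57 = 0.042
VEGF10: ΔΔCt = (16.70−16.56) − (21.24−17.43) = 0.14 − 3.81 = -3.67; fold change = 2^3.67 = 12.729
NFKB8: ΔΔCt = (17.56−16.56) − (19.63−17.43) = 1.00 − 2.20 = -1.20; fold change = 2^1.20 = 2.297
BCL11: ΔΔCt = (27.53−16.56) − (31.57−17.43) = 10.97 − 14.14 = -3.17; fold change = 2^3.17 = 9.000
HSPA4 has the largest |ΔΔCt| = 4.57.

0.042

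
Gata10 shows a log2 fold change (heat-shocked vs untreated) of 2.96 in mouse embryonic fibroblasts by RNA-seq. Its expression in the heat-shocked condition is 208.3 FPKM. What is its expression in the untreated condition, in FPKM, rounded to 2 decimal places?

Fold change = 2^(2.96) = 7.7812
untreated expression = 208.3 / 7.7812 = 26.77

26.77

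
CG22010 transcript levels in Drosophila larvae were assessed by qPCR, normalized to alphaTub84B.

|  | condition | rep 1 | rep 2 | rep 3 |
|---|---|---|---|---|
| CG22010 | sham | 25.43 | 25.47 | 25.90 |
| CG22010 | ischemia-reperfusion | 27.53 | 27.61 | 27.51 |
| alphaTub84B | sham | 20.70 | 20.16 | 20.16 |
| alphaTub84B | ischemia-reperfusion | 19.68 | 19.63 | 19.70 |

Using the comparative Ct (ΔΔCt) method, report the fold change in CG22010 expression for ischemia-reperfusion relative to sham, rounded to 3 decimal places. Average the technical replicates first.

Mean Ct: CG22010 sham 25.600; CG22010 ischemia-reperfusion 27.550; alphaTub84B sham 20.340; alphaTub84B ischemia-reperfusion 19.670
ΔCt(sham) = 25.600 − 20.340 = 5.260
ΔCt(ischemia-reperfusion) = 27.550 − 19.670 = 7.880
ΔΔCt = 7.880 − 5.260 = 2.620
Fold change = 2^(−2.620) = 0.1627

0.163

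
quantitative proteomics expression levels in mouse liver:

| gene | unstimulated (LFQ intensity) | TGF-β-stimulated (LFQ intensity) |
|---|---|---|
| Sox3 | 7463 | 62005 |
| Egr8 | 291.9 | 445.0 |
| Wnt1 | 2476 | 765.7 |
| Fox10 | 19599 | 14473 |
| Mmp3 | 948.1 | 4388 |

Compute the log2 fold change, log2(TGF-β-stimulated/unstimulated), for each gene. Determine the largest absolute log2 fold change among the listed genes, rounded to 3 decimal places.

3.055

log2(62005/7463) = 3.055  (Sox3)
log2(445.0/291.9) = 0.608  (Egr8)
log2(765.7/2476) = -1.693  (Wnt1)
log2(14473/19599) = -0.437  (Fox10)
log2(4388/948.1) = 2.210  (Mmp3)
The largest magnitude belongs to Sox3.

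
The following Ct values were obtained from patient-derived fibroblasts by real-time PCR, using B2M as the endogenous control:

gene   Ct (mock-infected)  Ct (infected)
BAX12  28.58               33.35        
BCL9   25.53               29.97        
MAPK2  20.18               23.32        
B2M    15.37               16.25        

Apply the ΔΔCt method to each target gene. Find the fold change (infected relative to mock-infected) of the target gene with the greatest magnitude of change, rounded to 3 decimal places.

0.067

BAX12: ΔΔCt = (33.35−16.25) − (28.58−15.37) = 17.10 − 13.21 = 3.89; fold change = 2^-3.89 = 0.067
BCL9: ΔΔCt = (29.97−16.25) − (25.53−15.37) = 13.72 − 10.16 = 3.56; fold change = 2^-3.56 = 0.085
MAPK2: ΔΔCt = (23.32−16.25) − (20.18−15.37) = 7.07 − 4.81 = 2.26; fold change = 2^-2.26 = 0.209
BAX12 has the largest |ΔΔCt| = 3.89.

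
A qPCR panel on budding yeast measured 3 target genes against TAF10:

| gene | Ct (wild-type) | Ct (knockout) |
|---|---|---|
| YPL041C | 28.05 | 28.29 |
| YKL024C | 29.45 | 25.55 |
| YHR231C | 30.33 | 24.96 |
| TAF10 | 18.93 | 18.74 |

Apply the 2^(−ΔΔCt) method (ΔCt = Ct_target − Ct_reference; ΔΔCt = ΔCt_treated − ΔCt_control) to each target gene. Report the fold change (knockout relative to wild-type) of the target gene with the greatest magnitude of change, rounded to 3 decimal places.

YPL041C: ΔΔCt = (28.29−18.74) − (28.05−18.93) = 9.55 − 9.12 = 0.43; fold change = 2^-0.43 = 0.742
YKL024C: ΔΔCt = (25.55−18.74) − (29.45−18.93) = 6.81 − 10.52 = -3.71; fold change = 2^3.71 = 13.086
YHR231C: ΔΔCt = (24.96−18.74) − (30.33−18.93) = 6.22 − 11.40 = -5.18; fold change = 2^5.18 = 36.252
YHR231C has the largest |ΔΔCt| = 5.18.

36.252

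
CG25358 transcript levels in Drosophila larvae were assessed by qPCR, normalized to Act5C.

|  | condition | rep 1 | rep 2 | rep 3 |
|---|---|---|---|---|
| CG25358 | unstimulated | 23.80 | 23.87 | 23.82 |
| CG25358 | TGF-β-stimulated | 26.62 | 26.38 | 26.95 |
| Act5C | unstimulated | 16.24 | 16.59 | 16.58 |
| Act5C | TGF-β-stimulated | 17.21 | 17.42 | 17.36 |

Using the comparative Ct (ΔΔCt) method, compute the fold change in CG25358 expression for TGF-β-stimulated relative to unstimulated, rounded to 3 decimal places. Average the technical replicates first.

Mean Ct: CG25358 unstimulated 23.830; CG25358 TGF-β-stimulated 26.650; Act5C unstimulated 16.470; Act5C TGF-β-stimulated 17.330
ΔCt(unstimulated) = 23.830 − 16.470 = 7.360
ΔCt(TGF-β-stimulated) = 26.650 − 17.330 = 9.320
ΔΔCt = 9.320 − 7.360 = 1.960
Fold change = 2^(−1.960) = 0.2570

0.257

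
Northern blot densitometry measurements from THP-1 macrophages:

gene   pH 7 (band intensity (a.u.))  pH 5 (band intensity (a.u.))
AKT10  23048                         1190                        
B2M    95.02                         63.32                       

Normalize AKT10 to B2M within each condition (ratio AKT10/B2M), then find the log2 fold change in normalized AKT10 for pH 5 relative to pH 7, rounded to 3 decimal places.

AKT10/B2M (pH 7) = 23048 / 95.02 = 242.56
AKT10/B2M (pH 5) = 1190 / 63.32 = 18.793
Fold change = 18.793 / 242.56 = 0.0775
log2(0.0775) = -3.6900

-3.690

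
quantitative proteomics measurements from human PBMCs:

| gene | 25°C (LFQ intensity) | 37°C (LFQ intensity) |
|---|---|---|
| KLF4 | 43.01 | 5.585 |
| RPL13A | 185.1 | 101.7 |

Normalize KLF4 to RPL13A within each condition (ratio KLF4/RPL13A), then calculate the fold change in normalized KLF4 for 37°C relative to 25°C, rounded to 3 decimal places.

KLF4/RPL13A (25°C) = 43.01 / 185.1 = 0.23236
KLF4/RPL13A (37°C) = 5.585 / 101.7 = 0.054916
Fold change = 0.054916 / 0.23236 = 0.2363

0.236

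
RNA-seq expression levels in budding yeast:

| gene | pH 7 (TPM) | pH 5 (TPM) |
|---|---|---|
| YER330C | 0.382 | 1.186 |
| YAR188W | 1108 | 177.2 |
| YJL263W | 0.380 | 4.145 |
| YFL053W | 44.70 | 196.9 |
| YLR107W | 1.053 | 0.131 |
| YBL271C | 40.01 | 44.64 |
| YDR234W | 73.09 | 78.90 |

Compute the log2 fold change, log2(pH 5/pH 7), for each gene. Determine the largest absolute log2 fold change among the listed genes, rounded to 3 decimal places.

log2(1.186/0.382) = 1.634  (YER330C)
log2(177.2/1108) = -2.645  (YAR188W)
log2(4.145/0.380) = 3.447  (YJL263W)
log2(196.9/44.70) = 2.139  (YFL053W)
log2(0.131/1.053) = -3.007  (YLR107W)
log2(44.64/40.01) = 0.158  (YBL271C)
log2(78.90/73.09) = 0.110  (YDR234W)
The largest magnitude belongs to YJL263W.

3.447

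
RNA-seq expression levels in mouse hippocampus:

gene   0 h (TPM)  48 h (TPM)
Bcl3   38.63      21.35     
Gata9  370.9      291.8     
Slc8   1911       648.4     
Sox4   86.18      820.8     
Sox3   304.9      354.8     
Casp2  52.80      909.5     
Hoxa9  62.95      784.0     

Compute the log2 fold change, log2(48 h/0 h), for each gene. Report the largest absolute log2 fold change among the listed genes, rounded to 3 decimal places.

4.106

log2(21.35/38.63) = -0.855  (Bcl3)
log2(291.8/370.9) = -0.346  (Gata9)
log2(648.4/1911) = -1.559  (Slc8)
log2(820.8/86.18) = 3.252  (Sox4)
log2(354.8/304.9) = 0.219  (Sox3)
log2(909.5/52.80) = 4.106  (Casp2)
log2(784.0/62.95) = 3.639  (Hoxa9)
The largest magnitude belongs to Casp2.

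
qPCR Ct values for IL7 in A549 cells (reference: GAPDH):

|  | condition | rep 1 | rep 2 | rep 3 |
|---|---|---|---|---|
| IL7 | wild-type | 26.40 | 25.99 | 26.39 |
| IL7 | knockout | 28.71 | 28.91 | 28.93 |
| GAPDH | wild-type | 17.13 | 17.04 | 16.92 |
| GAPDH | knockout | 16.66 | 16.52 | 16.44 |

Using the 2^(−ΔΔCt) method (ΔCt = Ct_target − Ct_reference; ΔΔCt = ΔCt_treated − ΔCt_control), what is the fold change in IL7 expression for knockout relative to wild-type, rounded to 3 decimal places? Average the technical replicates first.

Mean Ct: IL7 wild-type 26.260; IL7 knockout 28.850; GAPDH wild-type 17.030; GAPDH knockout 16.540
ΔCt(wild-type) = 26.260 − 17.030 = 9.230
ΔCt(knockout) = 28.850 − 16.540 = 12.310
ΔΔCt = 12.310 − 9.230 = 3.080
Fold change = 2^(−3.080) = 0.1183

0.118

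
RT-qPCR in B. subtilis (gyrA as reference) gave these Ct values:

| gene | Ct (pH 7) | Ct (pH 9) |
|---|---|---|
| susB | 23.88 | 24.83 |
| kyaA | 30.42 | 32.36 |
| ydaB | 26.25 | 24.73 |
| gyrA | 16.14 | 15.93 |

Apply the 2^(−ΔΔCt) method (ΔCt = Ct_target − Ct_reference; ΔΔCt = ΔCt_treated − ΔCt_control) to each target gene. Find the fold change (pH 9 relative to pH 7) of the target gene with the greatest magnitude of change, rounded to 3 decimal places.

susB: ΔΔCt = (24.83−15.93) − (23.88−16.14) = 8.90 − 7.74 = 1.16; fold change = 2^-1.16 = 0.448
kyaA: ΔΔCt = (32.36−15.93) − (30.42−16.14) = 16.43 − 14.28 = 2.15; fold change = 2^-2.15 = 0.225
ydaB: ΔΔCt = (24.73−15.93) − (26.25−16.14) = 8.80 − 10.11 = -1.31; fold change = 2^1.31 = 2.479
kyaA has the largest |ΔΔCt| = 2.15.

0.225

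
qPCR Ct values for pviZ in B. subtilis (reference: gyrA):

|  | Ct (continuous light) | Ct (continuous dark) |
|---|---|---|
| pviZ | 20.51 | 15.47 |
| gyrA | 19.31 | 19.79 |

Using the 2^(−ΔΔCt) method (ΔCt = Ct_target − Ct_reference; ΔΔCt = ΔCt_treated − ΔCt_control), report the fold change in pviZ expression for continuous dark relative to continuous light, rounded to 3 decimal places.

45.887

ΔCt(continuous light) = 20.510 − 19.310 = 1.200
ΔCt(continuous dark) = 15.470 − 19.790 = -4.320
ΔΔCt = -4.320 − 1.200 = -5.520
Fold change = 2^(−(-5.520)) = 2^5.520 = 45.8866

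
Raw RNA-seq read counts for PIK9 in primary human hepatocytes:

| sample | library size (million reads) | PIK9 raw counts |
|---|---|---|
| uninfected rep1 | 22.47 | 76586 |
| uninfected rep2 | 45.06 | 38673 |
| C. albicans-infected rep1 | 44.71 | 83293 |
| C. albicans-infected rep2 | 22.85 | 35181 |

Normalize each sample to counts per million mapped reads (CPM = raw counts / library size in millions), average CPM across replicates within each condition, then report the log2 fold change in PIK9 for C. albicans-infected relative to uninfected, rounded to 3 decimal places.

CPM(uninfected rep1) = 76586 / 22.47 = 3408.3667
CPM(uninfected rep2) = 38673 / 45.06 = 858.2557
CPM(C. albicans-infected rep1) = 83293 / 44.71 = 1862.9613
CPM(C. albicans-infected rep2) = 35181 / 22.85 = 1539.6499
mean CPM(uninfected) = 2133.3112; mean CPM(C. albicans-infected) = 1701.3056
Fold change = 1701.3056 / 2133.3112 = 0.79750
log2(0.79750) = -0.3265

-0.326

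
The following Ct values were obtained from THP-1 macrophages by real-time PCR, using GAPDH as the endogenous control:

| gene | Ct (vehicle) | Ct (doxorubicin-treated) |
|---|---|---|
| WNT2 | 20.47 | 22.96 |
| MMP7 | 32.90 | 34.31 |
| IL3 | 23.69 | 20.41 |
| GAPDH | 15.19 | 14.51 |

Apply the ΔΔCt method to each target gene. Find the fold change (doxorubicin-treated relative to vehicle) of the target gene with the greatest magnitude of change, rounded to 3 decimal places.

WNT2: ΔΔCt = (22.96−14.51) − (20.47−15.19) = 8.45 − 5.28 = 3.17; fold change = 2^-3.17 = 0.111
MMP7: ΔΔCt = (34.31−14.51) − (32.90−15.19) = 19.80 − 17.71 = 2.09; fold change = 2^-2.09 = 0.235
IL3: ΔΔCt = (20.41−14.51) − (23.69−15.19) = 5.90 − 8.50 = -2.60; fold change = 2^2.60 = 6.063
WNT2 has the largest |ΔΔCt| = 3.17.

0.111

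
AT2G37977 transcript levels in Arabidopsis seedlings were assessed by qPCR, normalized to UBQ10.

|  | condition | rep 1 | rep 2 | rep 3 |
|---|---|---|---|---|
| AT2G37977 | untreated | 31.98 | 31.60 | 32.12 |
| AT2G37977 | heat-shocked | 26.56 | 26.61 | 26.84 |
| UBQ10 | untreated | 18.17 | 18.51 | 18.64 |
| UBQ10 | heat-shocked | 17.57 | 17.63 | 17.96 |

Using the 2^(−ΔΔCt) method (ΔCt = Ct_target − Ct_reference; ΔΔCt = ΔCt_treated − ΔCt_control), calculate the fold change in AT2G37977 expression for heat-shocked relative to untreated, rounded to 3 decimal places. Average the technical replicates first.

Mean Ct: AT2G37977 untreated 31.900; AT2G37977 heat-shocked 26.670; UBQ10 untreated 18.440; UBQ10 heat-shocked 17.720
ΔCt(untreated) = 31.900 − 18.440 = 13.460
ΔCt(heat-shocked) = 26.670 − 17.720 = 8.950
ΔΔCt = 8.950 − 13.460 = -4.510
Fold change = 2^(−(-4.510)) = 2^4.510 = 22.7848

22.785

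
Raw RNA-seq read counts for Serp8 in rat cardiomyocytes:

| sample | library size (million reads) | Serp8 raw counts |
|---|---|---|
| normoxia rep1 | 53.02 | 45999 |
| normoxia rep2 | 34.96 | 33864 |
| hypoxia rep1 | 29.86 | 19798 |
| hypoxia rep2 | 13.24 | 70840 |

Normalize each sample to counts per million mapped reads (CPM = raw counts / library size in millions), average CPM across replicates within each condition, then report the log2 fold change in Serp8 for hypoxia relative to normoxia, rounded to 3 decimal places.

1.711

CPM(normoxia rep1) = 45999 / 53.02 = 867.5783
CPM(normoxia rep2) = 33864 / 34.96 = 968.6499
CPM(hypoxia rep1) = 19798 / 29.86 = 663.0275
CPM(hypoxia rep2) = 70840 / 13.24 = 5350.4532
mean CPM(normoxia) = 918.1141; mean CPM(hypoxia) = 3006.7403
Fold change = 3006.7403 / 918.1141 = 3.27491
log2(3.27491) = 1.7115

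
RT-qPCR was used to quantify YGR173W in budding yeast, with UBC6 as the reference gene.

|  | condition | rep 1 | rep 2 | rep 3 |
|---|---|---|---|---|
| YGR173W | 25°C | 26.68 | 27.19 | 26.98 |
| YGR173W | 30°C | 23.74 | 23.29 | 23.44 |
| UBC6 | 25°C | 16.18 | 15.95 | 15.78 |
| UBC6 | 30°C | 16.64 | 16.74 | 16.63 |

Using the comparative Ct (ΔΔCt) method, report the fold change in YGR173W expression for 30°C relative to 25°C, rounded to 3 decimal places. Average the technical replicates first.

17.877

Mean Ct: YGR173W 25°C 26.950; YGR173W 30°C 23.490; UBC6 25°C 15.970; UBC6 30°C 16.670
ΔCt(25°C) = 26.950 − 15.970 = 10.980
ΔCt(30°C) = 23.490 − 16.670 = 6.820
ΔΔCt = 6.820 − 10.980 = -4.160
Fold change = 2^(−(-4.160)) = 2^4.160 = 17.8766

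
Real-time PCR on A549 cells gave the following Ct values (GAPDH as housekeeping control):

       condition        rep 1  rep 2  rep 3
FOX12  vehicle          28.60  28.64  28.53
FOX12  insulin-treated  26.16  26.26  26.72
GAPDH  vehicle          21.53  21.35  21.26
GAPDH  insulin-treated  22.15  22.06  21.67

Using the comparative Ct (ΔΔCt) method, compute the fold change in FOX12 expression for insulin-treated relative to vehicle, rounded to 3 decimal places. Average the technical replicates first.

6.916

Mean Ct: FOX12 vehicle 28.590; FOX12 insulin-treated 26.380; GAPDH vehicle 21.380; GAPDH insulin-treated 21.960
ΔCt(vehicle) = 28.590 − 21.380 = 7.210
ΔCt(insulin-treated) = 26.380 − 21.960 = 4.420
ΔΔCt = 4.420 − 7.210 = -2.790
Fold change = 2^(−(-2.790)) = 2^2.790 = 6.9163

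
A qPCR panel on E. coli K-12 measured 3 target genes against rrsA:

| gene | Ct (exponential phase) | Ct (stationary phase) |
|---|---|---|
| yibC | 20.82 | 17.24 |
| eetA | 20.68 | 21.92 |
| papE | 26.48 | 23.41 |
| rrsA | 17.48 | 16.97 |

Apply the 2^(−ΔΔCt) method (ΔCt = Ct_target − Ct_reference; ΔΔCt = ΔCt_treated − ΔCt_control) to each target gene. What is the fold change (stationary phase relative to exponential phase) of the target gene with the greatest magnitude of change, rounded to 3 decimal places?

yibC: ΔΔCt = (17.24−16.97) − (20.82−17.48) = 0.27 − 3.34 = -3.07; fold change = 2^3.07 = 8.398
eetA: ΔΔCt = (21.92−16.97) − (20.68−17.48) = 4.95 − 3.20 = 1.75; fold change = 2^-1.75 = 0.297
papE: ΔΔCt = (23.41−16.97) − (26.48−17.48) = 6.44 − 9.00 = -2.56; fold change = 2^2.56 = 5.897
yibC has the largest |ΔΔCt| = 3.07.

8.398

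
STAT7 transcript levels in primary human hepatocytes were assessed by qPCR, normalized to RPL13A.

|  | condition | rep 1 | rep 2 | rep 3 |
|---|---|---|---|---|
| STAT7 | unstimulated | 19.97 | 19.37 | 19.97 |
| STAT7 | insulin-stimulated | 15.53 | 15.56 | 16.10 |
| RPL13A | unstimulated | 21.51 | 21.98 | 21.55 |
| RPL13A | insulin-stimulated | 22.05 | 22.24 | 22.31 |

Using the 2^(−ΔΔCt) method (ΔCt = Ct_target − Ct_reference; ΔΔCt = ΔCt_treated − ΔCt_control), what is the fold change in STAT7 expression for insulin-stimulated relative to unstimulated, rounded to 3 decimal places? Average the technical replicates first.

Mean Ct: STAT7 unstimulated 19.770; STAT7 insulin-stimulated 15.730; RPL13A unstimulated 21.680; RPL13A insulin-stimulated 22.200
ΔCt(unstimulated) = 19.770 − 21.680 = -1.910
ΔCt(insulin-stimulated) = 15.730 − 22.200 = -6.470
ΔΔCt = -6.470 − (-1.910) = -4.560
Fold change = 2^(−(-4.560)) = 2^4.560 = 23.5883

23.588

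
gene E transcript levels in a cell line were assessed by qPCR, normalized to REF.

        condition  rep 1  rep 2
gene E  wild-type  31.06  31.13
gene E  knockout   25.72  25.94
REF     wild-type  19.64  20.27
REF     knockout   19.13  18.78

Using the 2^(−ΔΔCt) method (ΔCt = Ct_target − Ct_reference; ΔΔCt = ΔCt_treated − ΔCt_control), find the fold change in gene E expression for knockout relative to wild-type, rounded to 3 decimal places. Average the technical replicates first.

Mean Ct: gene E wild-type 31.095; gene E knockout 25.830; REF wild-type 19.955; REF knockout 18.955
ΔCt(wild-type) = 31.095 − 19.955 = 11.140
ΔCt(knockout) = 25.830 − 18.955 = 6.875
ΔΔCt = 6.875 − 11.140 = -4.265
Fold change = 2^(−(-4.265)) = 2^4.265 = 19.2262

19.226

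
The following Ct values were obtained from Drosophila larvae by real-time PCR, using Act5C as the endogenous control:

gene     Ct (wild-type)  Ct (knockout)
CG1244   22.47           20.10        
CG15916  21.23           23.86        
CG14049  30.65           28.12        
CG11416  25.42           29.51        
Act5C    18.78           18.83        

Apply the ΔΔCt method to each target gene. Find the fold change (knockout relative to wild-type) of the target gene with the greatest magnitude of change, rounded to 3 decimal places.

CG1244: ΔΔCt = (20.10−18.83) − (22.47−18.78) = 1.27 − 3.69 = -2.42; fold change = 2^2.42 = 5.352
CG15916: ΔΔCt = (23.86−18.83) − (21.23−18.78) = 5.03 − 2.45 = 2.58; fold change = 2^-2.58 = 0.167
CG14049: ΔΔCt = (28.12−18.83) − (30.65−18.78) = 9.29 − 11.87 = -2.58; fold change = 2^2.58 = 5.979
CG11416: ΔΔCt = (29.51−18.83) − (25.42−18.78) = 10.68 − 6.64 = 4.04; fold change = 2^-4.04 = 0.061
CG11416 has the largest |ΔΔCt| = 4.04.

0.061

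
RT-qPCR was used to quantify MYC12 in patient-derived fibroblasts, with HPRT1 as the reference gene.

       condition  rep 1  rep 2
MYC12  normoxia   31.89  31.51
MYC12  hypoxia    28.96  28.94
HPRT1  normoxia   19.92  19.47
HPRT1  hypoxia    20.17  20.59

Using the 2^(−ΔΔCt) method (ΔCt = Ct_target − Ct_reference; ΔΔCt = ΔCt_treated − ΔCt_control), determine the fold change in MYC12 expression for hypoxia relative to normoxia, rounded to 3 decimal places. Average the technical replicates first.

10.815

Mean Ct: MYC12 normoxia 31.700; MYC12 hypoxia 28.950; HPRT1 normoxia 19.695; HPRT1 hypoxia 20.380
ΔCt(normoxia) = 31.700 − 19.695 = 12.005
ΔCt(hypoxia) = 28.950 − 20.380 = 8.570
ΔΔCt = 8.570 − 12.005 = -3.435
Fold change = 2^(−(-3.435)) = 2^3.435 = 10.8153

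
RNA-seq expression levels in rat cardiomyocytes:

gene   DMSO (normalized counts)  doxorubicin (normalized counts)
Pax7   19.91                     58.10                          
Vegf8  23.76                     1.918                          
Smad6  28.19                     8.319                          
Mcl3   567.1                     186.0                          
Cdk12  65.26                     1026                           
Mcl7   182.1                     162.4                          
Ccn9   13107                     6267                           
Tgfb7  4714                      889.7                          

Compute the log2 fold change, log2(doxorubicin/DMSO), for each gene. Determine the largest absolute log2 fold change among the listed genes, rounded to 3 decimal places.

log2(58.10/19.91) = 1.545  (Pax7)
log2(1.918/23.76) = -3.631  (Vegf8)
log2(8.319/28.19) = -1.761  (Smad6)
log2(186.0/567.1) = -1.608  (Mcl3)
log2(1026/65.26) = 3.975  (Cdk12)
log2(162.4/182.1) = -0.165  (Mcl7)
log2(6267/13107) = -1.064  (Ccn9)
log2(889.7/4714) = -2.406  (Tgfb7)
The largest magnitude belongs to Cdk12.

3.975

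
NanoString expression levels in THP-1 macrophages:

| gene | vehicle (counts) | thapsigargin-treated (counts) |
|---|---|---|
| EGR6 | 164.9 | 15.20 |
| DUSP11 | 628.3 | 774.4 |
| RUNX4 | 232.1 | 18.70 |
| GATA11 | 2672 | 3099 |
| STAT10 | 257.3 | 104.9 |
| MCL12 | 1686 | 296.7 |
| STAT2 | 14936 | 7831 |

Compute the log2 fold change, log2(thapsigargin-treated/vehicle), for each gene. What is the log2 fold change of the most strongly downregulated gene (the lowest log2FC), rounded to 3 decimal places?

log2(15.20/164.9) = -3.439  (EGR6)
log2(774.4/628.3) = 0.302  (DUSP11)
log2(18.70/232.1) = -3.634  (RUNX4)
log2(3099/2672) = 0.214  (GATA11)
log2(104.9/257.3) = -1.294  (STAT10)
log2(296.7/1686) = -2.507  (MCL12)
log2(7831/14936) = -0.932  (STAT2)
RUNX4 is most strongly downregulated.

-3.634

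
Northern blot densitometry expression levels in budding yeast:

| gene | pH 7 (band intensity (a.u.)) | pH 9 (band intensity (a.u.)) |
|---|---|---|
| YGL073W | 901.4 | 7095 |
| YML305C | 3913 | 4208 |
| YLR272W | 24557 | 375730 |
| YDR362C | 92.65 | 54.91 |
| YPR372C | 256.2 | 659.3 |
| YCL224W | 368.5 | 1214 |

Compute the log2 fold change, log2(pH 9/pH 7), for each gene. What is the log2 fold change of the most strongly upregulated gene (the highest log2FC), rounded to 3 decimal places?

log2(7095/901.4) = 2.977  (YGL073W)
log2(4208/3913) = 0.105  (YML305C)
log2(375730/24557) = 3.935  (YLR272W)
log2(54.91/92.65) = -0.755  (YDR362C)
log2(659.3/256.2) = 1.364  (YPR372C)
log2(1214/368.5) = 1.720  (YCL224W)
YLR272W is most strongly upregulated.

3.935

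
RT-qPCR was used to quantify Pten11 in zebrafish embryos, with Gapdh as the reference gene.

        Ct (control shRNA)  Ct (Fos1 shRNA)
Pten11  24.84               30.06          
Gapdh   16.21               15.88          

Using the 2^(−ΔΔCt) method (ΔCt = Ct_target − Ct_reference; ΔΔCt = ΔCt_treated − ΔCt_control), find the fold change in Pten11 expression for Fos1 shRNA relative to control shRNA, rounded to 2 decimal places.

0.02

ΔCt(control shRNA) = 24.840 − 16.210 = 8.630
ΔCt(Fos1 shRNA) = 30.060 − 15.880 = 14.180
ΔΔCt = 14.180 − 8.630 = 5.550
Fold change = 2^(−5.550) = 0.021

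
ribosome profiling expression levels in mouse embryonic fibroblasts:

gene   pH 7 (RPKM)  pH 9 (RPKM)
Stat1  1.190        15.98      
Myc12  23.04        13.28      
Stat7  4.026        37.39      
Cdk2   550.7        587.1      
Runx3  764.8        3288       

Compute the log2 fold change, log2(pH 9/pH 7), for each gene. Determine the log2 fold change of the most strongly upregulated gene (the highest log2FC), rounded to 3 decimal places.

log2(15.98/1.190) = 3.747  (Stat1)
log2(13.28/23.04) = -0.795  (Myc12)
log2(37.39/4.026) = 3.215  (Stat7)
log2(587.1/550.7) = 0.092  (Cdk2)
log2(3288/764.8) = 2.104  (Runx3)
Stat1 is most strongly upregulated.

3.747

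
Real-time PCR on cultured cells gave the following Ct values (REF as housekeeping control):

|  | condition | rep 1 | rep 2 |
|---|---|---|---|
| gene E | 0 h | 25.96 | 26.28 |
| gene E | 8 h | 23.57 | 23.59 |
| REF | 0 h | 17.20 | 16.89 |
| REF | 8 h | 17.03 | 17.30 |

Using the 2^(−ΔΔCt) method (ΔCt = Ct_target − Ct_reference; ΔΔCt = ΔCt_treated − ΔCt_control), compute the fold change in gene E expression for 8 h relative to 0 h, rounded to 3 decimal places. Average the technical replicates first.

Mean Ct: gene E 0 h 26.120; gene E 8 h 23.580; REF 0 h 17.045; REF 8 h 17.165
ΔCt(0 h) = 26.120 − 17.045 = 9.075
ΔCt(8 h) = 23.580 − 17.165 = 6.415
ΔΔCt = 6.415 − 9.075 = -2.660
Fold change = 2^(−(-2.660)) = 2^2.660 = 6.3203

6.320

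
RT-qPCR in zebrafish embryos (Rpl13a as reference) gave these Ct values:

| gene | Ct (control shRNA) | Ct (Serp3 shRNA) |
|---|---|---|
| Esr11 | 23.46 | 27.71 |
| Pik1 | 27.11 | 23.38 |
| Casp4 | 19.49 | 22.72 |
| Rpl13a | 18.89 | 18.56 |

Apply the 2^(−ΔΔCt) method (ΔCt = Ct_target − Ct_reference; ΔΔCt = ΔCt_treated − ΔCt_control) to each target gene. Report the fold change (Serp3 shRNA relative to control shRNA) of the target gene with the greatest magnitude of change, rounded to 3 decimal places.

0.042

Esr11: ΔΔCt = (27.71−18.56) − (23.46−18.89) = 9.15 − 4.57 = 4.58; fold change = 2^-4.58 = 0.042
Pik1: ΔΔCt = (23.38−18.56) − (27.11−18.89) = 4.82 − 8.22 = -3.40; fold change = 2^3.40 = 10.556
Casp4: ΔΔCt = (22.72−18.56) − (19.49−18.89) = 4.16 − 0.60 = 3.56; fold change = 2^-3.56 = 0.085
Esr11 has the largest |ΔΔCt| = 4.58.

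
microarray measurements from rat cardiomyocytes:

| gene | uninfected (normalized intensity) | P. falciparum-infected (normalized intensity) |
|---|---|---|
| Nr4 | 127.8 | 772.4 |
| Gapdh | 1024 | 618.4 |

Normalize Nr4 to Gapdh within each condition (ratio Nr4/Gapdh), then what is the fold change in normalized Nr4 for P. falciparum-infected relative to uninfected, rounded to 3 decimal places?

10.008

Nr4/Gapdh (uninfected) = 127.8 / 1024 = 0.1248
Nr4/Gapdh (P. falciparum-infected) = 772.4 / 618.4 = 1.249
Fold change = 1.249 / 0.1248 = 10.0079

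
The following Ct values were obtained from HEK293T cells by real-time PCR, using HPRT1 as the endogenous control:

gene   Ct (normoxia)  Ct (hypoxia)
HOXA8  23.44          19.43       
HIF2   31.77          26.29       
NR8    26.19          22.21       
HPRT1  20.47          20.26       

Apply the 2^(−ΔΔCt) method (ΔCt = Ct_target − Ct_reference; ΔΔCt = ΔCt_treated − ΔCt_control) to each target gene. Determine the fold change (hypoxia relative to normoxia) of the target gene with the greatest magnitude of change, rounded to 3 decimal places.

38.586

HOXA8: ΔΔCt = (19.43−20.26) − (23.44−20.47) = -0.83 − 2.97 = -3.80; fold change = 2^3.80 = 13.929
HIF2: ΔΔCt = (26.29−20.26) − (31.77−20.47) = 6.03 − 11.30 = -5.27; fold change = 2^5.27 = 38.586
NR8: ΔΔCt = (22.21−20.26) − (26.19−20.47) = 1.95 − 5.72 = -3.77; fold change = 2^3.77 = 13.642
HIF2 has the largest |ΔΔCt| = 5.27.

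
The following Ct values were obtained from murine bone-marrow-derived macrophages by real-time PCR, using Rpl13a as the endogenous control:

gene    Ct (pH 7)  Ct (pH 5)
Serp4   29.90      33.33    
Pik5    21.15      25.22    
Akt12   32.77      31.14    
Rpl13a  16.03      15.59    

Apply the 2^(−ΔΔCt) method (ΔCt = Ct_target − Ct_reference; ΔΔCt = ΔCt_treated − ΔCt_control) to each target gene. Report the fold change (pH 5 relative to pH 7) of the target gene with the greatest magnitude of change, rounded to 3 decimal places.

Serp4: ΔΔCt = (33.33−15.59) − (29.90−16.03) = 17.74 − 13.87 = 3.87; fold change = 2^-3.87 = 0.068
Pik5: ΔΔCt = (25.22−15.59) − (21.15−16.03) = 9.63 − 5.12 = 4.51; fold change = 2^-4.51 = 0.044
Akt12: ΔΔCt = (31.14−15.59) − (32.77−16.03) = 15.55 − 16.74 = -1.19; fold change = 2^1.19 = 2.282
Pik5 has the largest |ΔΔCt| = 4.51.

0.044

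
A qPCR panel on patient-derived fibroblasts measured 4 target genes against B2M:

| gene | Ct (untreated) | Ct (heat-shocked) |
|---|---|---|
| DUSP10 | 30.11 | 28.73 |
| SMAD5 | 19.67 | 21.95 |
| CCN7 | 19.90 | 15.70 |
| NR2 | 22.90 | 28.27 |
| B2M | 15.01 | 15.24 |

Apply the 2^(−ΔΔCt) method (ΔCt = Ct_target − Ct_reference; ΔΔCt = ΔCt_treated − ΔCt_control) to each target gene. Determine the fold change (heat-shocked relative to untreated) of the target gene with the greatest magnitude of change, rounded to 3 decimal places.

0.028

DUSP10: ΔΔCt = (28.73−15.24) − (30.11−15.01) = 13.49 − 15.10 = -1.61; fold change = 2^1.61 = 3.053
SMAD5: ΔΔCt = (21.95−15.24) − (19.67−15.01) = 6.71 − 4.66 = 2.05; fold change = 2^-2.05 = 0.241
CCN7: ΔΔCt = (15.70−15.24) − (19.90−15.01) = 0.46 − 4.89 = -4.43; fold change = 2^4.43 = 21.556
NR2: ΔΔCt = (28.27−15.24) − (22.90−15.01) = 13.03 − 7.89 = 5.14; fold change = 2^-5.14 = 0.028
NR2 has the largest |ΔΔCt| = 5.14.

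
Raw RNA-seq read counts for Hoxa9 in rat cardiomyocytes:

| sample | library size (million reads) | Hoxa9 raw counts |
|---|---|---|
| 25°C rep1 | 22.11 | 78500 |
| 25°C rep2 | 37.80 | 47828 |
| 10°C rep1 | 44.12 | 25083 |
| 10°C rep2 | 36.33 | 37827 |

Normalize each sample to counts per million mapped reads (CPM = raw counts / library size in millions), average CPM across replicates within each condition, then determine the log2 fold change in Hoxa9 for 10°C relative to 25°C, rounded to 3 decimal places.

CPM(25°C rep1) = 78500 / 22.11 = 3550.4297
CPM(25°C rep2) = 47828 / 37.80 = 1265.2910
CPM(10°C rep1) = 25083 / 44.12 = 568.5177
CPM(10°C rep2) = 37827 / 36.33 = 1041.2056
mean CPM(25°C) = 2407.8603; mean CPM(10°C) = 804.8616
Fold change = 804.8616 / 2407.8603 = 0.33426
log2(0.33426) = -1.5809

-1.581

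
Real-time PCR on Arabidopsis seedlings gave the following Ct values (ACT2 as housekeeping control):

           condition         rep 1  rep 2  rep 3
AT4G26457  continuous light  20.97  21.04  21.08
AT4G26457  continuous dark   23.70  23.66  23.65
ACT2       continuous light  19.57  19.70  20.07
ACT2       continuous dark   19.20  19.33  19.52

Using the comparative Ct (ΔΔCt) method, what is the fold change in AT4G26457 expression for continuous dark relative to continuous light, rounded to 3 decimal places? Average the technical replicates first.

Mean Ct: AT4G26457 continuous light 21.030; AT4G26457 continuous dark 23.670; ACT2 continuous light 19.780; ACT2 continuous dark 19.350
ΔCt(continuous light) = 21.030 − 19.780 = 1.250
ΔCt(continuous dark) = 23.670 − 19.350 = 4.320
ΔΔCt = 4.320 − 1.250 = 3.070
Fold change = 2^(−3.070) = 0.1191

0.119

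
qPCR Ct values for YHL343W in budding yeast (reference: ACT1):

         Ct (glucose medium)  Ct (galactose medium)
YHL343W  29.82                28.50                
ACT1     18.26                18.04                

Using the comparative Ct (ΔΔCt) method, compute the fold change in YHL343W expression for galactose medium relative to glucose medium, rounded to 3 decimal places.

2.144

ΔCt(glucose medium) = 29.820 − 18.260 = 11.560
ΔCt(galactose medium) = 28.500 − 18.040 = 10.460
ΔΔCt = 10.460 − 11.560 = -1.100
Fold change = 2^(−(-1.100)) = 2^1.100 = 2.1435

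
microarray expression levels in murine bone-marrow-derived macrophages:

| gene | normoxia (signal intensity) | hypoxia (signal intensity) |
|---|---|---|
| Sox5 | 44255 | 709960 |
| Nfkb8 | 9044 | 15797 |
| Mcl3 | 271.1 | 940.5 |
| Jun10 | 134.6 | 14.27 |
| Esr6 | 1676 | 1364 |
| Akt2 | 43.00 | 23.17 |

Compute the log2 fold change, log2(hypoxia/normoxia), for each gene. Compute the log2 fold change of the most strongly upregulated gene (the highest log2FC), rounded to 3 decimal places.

4.004

log2(709960/44255) = 4.004  (Sox5)
log2(15797/9044) = 0.805  (Nfkb8)
log2(940.5/271.1) = 1.795  (Mcl3)
log2(14.27/134.6) = -3.238  (Jun10)
log2(1364/1676) = -0.297  (Esr6)
log2(23.17/43.00) = -0.892  (Akt2)
Sox5 is most strongly upregulated.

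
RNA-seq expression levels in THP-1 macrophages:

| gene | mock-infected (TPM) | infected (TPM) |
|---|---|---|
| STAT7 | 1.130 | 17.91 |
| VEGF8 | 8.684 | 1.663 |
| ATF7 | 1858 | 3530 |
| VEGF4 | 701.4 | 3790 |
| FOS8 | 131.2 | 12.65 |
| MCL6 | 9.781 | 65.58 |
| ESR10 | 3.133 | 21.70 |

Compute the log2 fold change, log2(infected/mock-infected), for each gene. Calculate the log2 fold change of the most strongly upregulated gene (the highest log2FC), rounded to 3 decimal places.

3.986

log2(17.91/1.130) = 3.986  (STAT7)
log2(1.663/8.684) = -2.385  (VEGF8)
log2(3530/1858) = 0.926  (ATF7)
log2(3790/701.4) = 2.434  (VEGF4)
log2(12.65/131.2) = -3.375  (FOS8)
log2(65.58/9.781) = 2.745  (MCL6)
log2(21.70/3.133) = 2.792  (ESR10)
STAT7 is most strongly upregulated.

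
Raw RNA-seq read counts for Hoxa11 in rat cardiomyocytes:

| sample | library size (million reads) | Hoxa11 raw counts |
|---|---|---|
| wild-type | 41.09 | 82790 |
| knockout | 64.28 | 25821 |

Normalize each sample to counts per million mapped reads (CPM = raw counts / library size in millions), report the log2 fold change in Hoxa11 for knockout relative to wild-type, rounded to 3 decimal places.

CPM(wild-type) = 82790 / 41.09 = 2014.8455
CPM(knockout) = 25821 / 64.28 = 401.6957
Fold change = 401.6957 / 2014.8455 = 0.19937
log2(0.19937) = -2.3265

-2.326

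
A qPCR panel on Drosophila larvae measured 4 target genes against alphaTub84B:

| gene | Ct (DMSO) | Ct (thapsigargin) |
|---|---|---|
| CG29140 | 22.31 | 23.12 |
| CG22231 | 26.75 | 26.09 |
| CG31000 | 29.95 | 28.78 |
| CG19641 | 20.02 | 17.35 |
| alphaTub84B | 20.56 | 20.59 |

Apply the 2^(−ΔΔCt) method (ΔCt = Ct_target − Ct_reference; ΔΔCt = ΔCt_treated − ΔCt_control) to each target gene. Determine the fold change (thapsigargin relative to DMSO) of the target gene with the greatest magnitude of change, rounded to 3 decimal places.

CG29140: ΔΔCt = (23.12−20.59) − (22.31−20.56) = 2.53 − 1.75 = 0.78; fold change = 2^-0.78 = 0.582
CG22231: ΔΔCt = (26.09−20.59) − (26.75−20.56) = 5.50 − 6.19 = -0.69; fold change = 2^0.69 = 1.613
CG31000: ΔΔCt = (28.78−20.59) − (29.95−20.56) = 8.19 − 9.39 = -1.20; fold change = 2^1.20 = 2.297
CG19641: ΔΔCt = (17.35−20.59) − (20.02−20.56) = -3.24 − (-0.54) = -2.70; fold change = 2^2.70 = 6.498
CG19641 has the largest |ΔΔCt| = 2.70.

6.498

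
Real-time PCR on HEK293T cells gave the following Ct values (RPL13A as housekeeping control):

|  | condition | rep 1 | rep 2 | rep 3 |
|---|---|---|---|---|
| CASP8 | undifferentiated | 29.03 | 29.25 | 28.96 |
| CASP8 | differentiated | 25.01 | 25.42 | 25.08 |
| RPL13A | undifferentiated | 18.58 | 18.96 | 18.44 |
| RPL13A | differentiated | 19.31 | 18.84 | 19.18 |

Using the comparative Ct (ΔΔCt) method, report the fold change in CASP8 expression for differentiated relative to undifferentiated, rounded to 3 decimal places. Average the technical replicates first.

Mean Ct: CASP8 undifferentiated 29.080; CASP8 differentiated 25.170; RPL13A undifferentiated 18.660; RPL13A differentiated 19.110
ΔCt(undifferentiated) = 29.080 − 18.660 = 10.420
ΔCt(differentiated) = 25.170 − 19.110 = 6.060
ΔΔCt = 6.060 − 10.420 = -4.360
Fold change = 2^(−(-4.360)) = 2^4.360 = 20.5348

20.535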